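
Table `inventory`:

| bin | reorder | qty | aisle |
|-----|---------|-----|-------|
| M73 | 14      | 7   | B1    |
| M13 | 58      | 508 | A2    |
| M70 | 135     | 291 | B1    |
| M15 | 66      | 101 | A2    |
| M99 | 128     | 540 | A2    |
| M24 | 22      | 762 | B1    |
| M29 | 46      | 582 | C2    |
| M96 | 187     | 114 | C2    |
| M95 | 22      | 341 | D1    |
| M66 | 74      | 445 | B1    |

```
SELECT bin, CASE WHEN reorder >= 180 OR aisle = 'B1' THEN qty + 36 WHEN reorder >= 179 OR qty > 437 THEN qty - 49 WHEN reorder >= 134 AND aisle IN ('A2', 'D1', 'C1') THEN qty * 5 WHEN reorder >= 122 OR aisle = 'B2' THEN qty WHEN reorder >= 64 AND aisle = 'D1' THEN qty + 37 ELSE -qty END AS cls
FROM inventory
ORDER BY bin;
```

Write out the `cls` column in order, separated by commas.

459, -101, 798, 533, 481, 327, 43, -341, 150, 491

bin=M13: reorder >= 179 OR qty > 437 → 459
bin=M15: ELSE → -101
bin=M24: reorder >= 180 OR aisle = 'B1' → 798
bin=M29: reorder >= 179 OR qty > 437 → 533
bin=M66: reorder >= 180 OR aisle = 'B1' → 481
bin=M70: reorder >= 180 OR aisle = 'B1' → 327
bin=M73: reorder >= 180 OR aisle = 'B1' → 43
bin=M95: ELSE → -341
bin=M96: reorder >= 180 OR aisle = 'B1' → 150
bin=M99: reorder >= 179 OR qty > 437 → 491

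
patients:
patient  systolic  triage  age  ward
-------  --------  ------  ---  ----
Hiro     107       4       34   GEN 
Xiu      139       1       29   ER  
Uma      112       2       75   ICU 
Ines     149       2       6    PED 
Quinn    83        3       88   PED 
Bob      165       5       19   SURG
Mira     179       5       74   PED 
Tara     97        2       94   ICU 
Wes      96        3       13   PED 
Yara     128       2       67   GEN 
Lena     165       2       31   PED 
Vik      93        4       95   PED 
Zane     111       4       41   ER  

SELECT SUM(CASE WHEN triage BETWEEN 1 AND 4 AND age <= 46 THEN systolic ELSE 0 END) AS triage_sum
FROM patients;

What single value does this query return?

patient=Hiro: ✓ → 107
patient=Xiu: ✓ → 139
patient=Uma: ✗
patient=Ines: ✓ → 149
patient=Quinn: ✗
patient=Bob: ✗
patient=Mira: ✗
patient=Tara: ✗
patient=Wes: ✓ → 96
patient=Yara: ✗
patient=Lena: ✓ → 165
patient=Vik: ✗
patient=Zane: ✓ → 111
triage_sum = 107 + 139 + 149 + 96 + 165 + 111 = 767

767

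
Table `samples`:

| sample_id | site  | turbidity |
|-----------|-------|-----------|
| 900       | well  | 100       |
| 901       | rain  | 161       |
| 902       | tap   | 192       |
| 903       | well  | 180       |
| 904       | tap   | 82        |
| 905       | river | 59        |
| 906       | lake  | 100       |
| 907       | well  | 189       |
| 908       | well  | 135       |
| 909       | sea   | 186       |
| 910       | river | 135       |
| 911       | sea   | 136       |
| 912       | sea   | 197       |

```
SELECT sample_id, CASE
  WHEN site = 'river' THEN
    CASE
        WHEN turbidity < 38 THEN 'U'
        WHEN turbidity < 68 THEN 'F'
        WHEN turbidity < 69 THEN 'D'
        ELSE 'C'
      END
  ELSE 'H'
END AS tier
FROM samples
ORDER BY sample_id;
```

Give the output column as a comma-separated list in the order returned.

sample_id=900: site='well' → outer ELSE → H
sample_id=901: site='rain' → outer ELSE → H
sample_id=902: site='tap' → outer ELSE → H
sample_id=903: site='well' → outer ELSE → H
sample_id=904: site='tap' → outer ELSE → H
sample_id=905: site='river' → inner[turbidity < 68] → F
sample_id=906: site='lake' → outer ELSE → H
sample_id=907: site='well' → outer ELSE → H
sample_id=908: site='well' → outer ELSE → H
sample_id=909: site='sea' → outer ELSE → H
sample_id=910: site='river' → inner[ELSE] → C
sample_id=911: site='sea' → outer ELSE → H
sample_id=912: site='sea' → outer ELSE → H

H, H, H, H, H, F, H, H, H, H, C, H, H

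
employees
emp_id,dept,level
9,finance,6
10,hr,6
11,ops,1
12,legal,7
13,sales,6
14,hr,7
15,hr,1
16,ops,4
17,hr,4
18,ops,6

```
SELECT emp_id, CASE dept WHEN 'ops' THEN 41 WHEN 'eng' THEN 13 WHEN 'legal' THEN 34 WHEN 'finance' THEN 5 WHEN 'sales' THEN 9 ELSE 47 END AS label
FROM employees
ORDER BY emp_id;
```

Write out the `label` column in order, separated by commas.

5, 47, 41, 34, 9, 47, 47, 41, 47, 41

emp_id=9: dept='finance' → 5
emp_id=10: ELSE → 47
emp_id=11: dept='ops' → 41
emp_id=12: dept='legal' → 34
emp_id=13: dept='sales' → 9
emp_id=14: ELSE → 47
emp_id=15: ELSE → 47
emp_id=16: dept='ops' → 41
emp_id=17: ELSE → 47
emp_id=18: dept='ops' → 41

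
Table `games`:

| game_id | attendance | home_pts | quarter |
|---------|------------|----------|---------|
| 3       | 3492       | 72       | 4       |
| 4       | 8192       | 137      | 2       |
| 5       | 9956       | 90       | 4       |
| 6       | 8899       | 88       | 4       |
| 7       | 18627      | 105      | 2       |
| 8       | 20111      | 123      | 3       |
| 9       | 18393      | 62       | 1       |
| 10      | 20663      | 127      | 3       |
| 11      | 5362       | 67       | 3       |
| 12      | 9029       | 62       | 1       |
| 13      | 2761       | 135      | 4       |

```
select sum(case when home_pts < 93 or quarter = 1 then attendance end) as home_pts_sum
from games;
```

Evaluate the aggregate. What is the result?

game_id=3: ✓ → 3492
game_id=4: ✗
game_id=5: ✓ → 9956
game_id=6: ✓ → 8899
game_id=7: ✗
game_id=8: ✗
game_id=9: ✓ → 18393
game_id=10: ✗
game_id=11: ✓ → 5362
game_id=12: ✓ → 9029
game_id=13: ✗
home_pts_sum = 3492 + 9956 + 8899 + 18393 + 5362 + 9029 = 55131

55131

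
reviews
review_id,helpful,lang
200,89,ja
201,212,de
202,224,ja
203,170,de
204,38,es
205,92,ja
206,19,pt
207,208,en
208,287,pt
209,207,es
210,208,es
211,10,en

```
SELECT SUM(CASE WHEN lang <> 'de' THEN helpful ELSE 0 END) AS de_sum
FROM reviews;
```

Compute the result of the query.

review_id=200: ✓ → 89
review_id=201: ✗
review_id=202: ✓ → 224
review_id=203: ✗
review_id=204: ✓ → 38
review_id=205: ✓ → 92
review_id=206: ✓ → 19
review_id=207: ✓ → 208
review_id=208: ✓ → 287
review_id=209: ✓ → 207
review_id=210: ✓ → 208
review_id=211: ✓ → 10
de_sum = 89 + 224 + 38 + 92 + 19 + 208 + 287 + 207 + 208 + 10 = 1382

1382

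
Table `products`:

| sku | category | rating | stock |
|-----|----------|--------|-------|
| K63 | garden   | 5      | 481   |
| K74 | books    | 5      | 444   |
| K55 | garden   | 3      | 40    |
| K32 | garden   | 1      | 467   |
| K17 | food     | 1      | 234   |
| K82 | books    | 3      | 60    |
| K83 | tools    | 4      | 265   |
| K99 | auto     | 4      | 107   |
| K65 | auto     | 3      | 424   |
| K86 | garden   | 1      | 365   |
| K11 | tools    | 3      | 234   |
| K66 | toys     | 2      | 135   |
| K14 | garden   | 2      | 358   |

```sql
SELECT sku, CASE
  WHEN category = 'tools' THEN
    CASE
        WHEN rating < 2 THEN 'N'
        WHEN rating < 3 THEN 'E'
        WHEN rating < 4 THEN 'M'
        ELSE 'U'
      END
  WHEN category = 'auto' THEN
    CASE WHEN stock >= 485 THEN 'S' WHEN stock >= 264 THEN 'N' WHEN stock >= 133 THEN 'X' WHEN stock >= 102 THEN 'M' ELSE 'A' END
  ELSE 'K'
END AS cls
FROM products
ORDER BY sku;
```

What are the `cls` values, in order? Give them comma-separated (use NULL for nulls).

M, K, K, K, K, K, N, K, K, K, U, K, M

sku=K11: category='tools' → inner[rating < 4] → M
sku=K14: category='garden' → outer ELSE → K
sku=K17: category='food' → outer ELSE → K
sku=K32: category='garden' → outer ELSE → K
sku=K55: category='garden' → outer ELSE → K
sku=K63: category='garden' → outer ELSE → K
sku=K65: category='auto' → inner[stock >= 264] → N
sku=K66: category='toys' → outer ELSE → K
sku=K74: category='books' → outer ELSE → K
sku=K82: category='books' → outer ELSE → K
sku=K83: category='tools' → inner[ELSE] → U
sku=K86: category='garden' → outer ELSE → K
sku=K99: category='auto' → inner[stock >= 102] → M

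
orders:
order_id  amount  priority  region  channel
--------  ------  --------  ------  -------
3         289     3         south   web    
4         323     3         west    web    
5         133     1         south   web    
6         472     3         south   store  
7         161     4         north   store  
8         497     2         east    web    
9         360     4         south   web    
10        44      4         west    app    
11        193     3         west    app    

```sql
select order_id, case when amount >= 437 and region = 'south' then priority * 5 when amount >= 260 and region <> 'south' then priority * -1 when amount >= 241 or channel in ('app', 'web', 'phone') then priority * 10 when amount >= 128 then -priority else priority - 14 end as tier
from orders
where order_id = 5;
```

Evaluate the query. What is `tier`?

order_id = 5: amount=133, priority=1, region=south, channel=web.
amount >= 437 and region = 'south' → false
amount >= 260 and region <> 'south' → false
amount >= 241 or channel in ('app', 'web', 'phone') → true → 10

10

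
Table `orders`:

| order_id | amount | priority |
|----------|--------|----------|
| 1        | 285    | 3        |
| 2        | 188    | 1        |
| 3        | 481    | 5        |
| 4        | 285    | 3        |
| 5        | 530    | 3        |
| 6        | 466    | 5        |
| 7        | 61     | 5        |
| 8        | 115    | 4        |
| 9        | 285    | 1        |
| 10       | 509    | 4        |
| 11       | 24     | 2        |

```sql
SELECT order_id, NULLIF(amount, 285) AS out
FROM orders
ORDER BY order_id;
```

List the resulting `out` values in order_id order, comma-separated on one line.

order_id=1: amount=285 vs 285: equal → NULL
order_id=2: amount=188 vs 285: differ → 188
order_id=3: amount=481 vs 285: differ → 481
order_id=4: amount=285 vs 285: equal → NULL
order_id=5: amount=530 vs 285: differ → 530
order_id=6: amount=466 vs 285: differ → 466
order_id=7: amount=61 vs 285: differ → 61
order_id=8: amount=115 vs 285: differ → 115
order_id=9: amount=285 vs 285: equal → NULL
order_id=10: amount=509 vs 285: differ → 509
order_id=11: amount=24 vs 285: differ → 24

NULL, 188, 481, NULL, 530, 466, 61, 115, NULL, 509, 24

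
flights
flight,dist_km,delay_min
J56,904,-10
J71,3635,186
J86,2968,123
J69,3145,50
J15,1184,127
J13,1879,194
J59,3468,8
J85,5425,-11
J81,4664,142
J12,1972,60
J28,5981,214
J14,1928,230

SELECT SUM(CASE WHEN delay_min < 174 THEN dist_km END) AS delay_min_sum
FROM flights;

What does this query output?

23730

flight=J56: ✓ → 904
flight=J71: ✗
flight=J86: ✓ → 2968
flight=J69: ✓ → 3145
flight=J15: ✓ → 1184
flight=J13: ✗
flight=J59: ✓ → 3468
flight=J85: ✓ → 5425
flight=J81: ✓ → 4664
flight=J12: ✓ → 1972
flight=J28: ✗
flight=J14: ✗
delay_min_sum = 904 + 2968 + 3145 + 1184 + 3468 + 5425 + 4664 + 1972 = 23730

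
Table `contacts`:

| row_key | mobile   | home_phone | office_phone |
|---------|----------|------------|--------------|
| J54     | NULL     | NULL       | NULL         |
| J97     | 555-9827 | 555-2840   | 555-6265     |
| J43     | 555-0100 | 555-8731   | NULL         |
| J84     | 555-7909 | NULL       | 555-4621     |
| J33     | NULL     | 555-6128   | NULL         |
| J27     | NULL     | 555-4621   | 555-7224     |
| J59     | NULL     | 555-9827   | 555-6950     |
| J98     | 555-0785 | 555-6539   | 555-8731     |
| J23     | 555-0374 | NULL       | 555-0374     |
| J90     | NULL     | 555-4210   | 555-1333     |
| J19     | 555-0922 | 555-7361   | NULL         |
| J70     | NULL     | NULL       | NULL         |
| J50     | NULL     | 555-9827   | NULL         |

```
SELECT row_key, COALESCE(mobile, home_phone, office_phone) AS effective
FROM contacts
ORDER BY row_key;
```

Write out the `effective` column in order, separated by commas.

row_key=J19: mobile=555-0922 → 555-0922
row_key=J23: mobile=555-0374 → 555-0374
row_key=J27: mobile=NULL, home_phone=555-4621 → 555-4621
row_key=J33: mobile=NULL, home_phone=555-6128 → 555-6128
row_key=J43: mobile=555-0100 → 555-0100
row_key=J50: mobile=NULL, home_phone=555-9827 → 555-9827
row_key=J54: mobile=NULL, home_phone=NULL, office_phone=NULL (all NULL) → NULL
row_key=J59: mobile=NULL, home_phone=555-9827 → 555-9827
row_key=J70: mobile=NULL, home_phone=NULL, office_phone=NULL (all NULL) → NULL
row_key=J84: mobile=555-7909 → 555-7909
row_key=J90: mobile=NULL, home_phone=555-4210 → 555-4210
row_key=J97: mobile=555-9827 → 555-9827
row_key=J98: mobile=555-0785 → 555-0785

555-0922, 555-0374, 555-4621, 555-6128, 555-0100, 555-9827, NULL, 555-9827, NULL, 555-7909, 555-4210, 555-9827, 555-0785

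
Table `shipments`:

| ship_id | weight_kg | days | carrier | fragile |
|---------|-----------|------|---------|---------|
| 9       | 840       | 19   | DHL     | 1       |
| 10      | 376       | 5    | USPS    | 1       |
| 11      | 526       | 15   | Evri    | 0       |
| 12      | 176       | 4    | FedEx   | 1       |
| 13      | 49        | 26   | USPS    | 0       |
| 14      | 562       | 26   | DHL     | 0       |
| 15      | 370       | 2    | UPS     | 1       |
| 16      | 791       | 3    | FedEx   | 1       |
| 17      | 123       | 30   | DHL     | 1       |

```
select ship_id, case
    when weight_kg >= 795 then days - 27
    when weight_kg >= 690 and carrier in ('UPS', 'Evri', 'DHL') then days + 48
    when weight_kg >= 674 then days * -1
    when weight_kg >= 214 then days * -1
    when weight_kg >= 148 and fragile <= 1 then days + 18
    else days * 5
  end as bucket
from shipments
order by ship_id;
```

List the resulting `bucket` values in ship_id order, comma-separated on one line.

ship_id=9: weight_kg >= 795 → -8
ship_id=10: weight_kg >= 214 → -5
ship_id=11: weight_kg >= 214 → -15
ship_id=12: weight_kg >= 148 and fragile <= 1 → 22
ship_id=13: ELSE → 130
ship_id=14: weight_kg >= 214 → -26
ship_id=15: weight_kg >= 214 → -2
ship_id=16: weight_kg >= 674 → -3
ship_id=17: ELSE → 150

-8, -5, -15, 22, 130, -26, -2, -3, 150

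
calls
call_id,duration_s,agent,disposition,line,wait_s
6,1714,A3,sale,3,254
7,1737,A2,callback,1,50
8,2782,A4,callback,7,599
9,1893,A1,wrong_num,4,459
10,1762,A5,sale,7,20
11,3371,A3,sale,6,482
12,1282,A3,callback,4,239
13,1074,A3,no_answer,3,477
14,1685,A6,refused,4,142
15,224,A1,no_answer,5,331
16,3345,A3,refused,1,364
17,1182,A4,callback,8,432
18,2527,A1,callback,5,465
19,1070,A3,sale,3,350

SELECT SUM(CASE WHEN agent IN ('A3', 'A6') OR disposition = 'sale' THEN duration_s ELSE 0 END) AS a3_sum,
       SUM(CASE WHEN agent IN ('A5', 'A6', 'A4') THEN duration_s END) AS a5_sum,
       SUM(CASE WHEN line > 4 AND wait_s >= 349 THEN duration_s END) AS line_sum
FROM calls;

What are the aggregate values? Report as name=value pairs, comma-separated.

[a3_sum: agent IN ('A3', 'A6') OR disposition = 'sale']
call_id=6: ✓ → 1714
call_id=7: ✗
call_id=8: ✗
call_id=9: ✗
call_id=10: ✓ → 1762
call_id=11: ✓ → 3371
call_id=12: ✓ → 1282
call_id=13: ✓ → 1074
call_id=14: ✓ → 1685
call_id=15: ✗
call_id=16: ✓ → 3345
call_id=17: ✗
call_id=18: ✗
call_id=19: ✓ → 1070
a3_sum = 1714 + 1762 + 3371 + 1282 + 1074 + 1685 + 3345 + 1070 = 15303
—
[a5_sum: agent IN ('A5', 'A6', 'A4')]
call_id=6: ✗
call_id=7: ✗
call_id=8: ✓ → 2782
call_id=9: ✗
call_id=10: ✓ → 1762
call_id=11: ✗
call_id=12: ✗
call_id=13: ✗
call_id=14: ✓ → 1685
call_id=15: ✗
call_id=16: ✗
call_id=17: ✓ → 1182
call_id=18: ✗
call_id=19: ✗
a5_sum = 2782 + 1762 + 1685 + 1182 = 7411
—
[line_sum: line > 4 AND wait_s >= 349]
call_id=6: ✗
call_id=7: ✗
call_id=8: ✓ → 2782
call_id=9: ✗
call_id=10: ✗
call_id=11: ✓ → 3371
call_id=12: ✗
call_id=13: ✗
call_id=14: ✗
call_id=15: ✗
call_id=16: ✗
call_id=17: ✓ → 1182
call_id=18: ✓ → 2527
call_id=19: ✗
line_sum = 2782 + 3371 + 1182 + 2527 = 9862

a3_sum=15303, a5_sum=7411, line_sum=9862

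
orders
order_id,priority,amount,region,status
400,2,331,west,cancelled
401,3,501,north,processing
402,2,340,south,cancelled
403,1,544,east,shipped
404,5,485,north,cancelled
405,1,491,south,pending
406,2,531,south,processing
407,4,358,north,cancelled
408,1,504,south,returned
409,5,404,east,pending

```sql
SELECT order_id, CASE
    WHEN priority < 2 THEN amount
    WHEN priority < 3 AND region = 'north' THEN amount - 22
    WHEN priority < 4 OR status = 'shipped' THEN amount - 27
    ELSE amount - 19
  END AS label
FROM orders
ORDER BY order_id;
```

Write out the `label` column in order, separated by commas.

order_id=400: priority < 4 OR status = 'shipped' → 304
order_id=401: priority < 4 OR status = 'shipped' → 474
order_id=402: priority < 4 OR status = 'shipped' → 313
order_id=403: priority < 2 → 544
order_id=404: ELSE → 466
order_id=405: priority < 2 → 491
order_id=406: priority < 4 OR status = 'shipped' → 504
order_id=407: ELSE → 339
order_id=408: priority < 2 → 504
order_id=409: ELSE → 385

304, 474, 313, 544, 466, 491, 504, 339, 504, 385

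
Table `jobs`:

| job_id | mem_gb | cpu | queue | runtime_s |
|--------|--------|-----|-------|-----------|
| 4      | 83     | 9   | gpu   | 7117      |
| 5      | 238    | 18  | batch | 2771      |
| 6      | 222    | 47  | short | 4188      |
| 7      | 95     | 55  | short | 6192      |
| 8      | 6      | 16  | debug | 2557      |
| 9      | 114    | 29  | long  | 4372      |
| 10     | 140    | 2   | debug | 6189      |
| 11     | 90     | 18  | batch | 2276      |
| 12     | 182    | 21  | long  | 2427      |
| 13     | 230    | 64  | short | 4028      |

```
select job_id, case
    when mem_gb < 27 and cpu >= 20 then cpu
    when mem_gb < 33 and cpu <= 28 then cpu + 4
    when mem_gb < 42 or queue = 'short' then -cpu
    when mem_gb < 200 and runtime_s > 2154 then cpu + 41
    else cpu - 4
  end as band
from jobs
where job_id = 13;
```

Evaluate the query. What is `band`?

job_id = 13: mem_gb=230, cpu=64, queue=short, runtime_s=4028.
mem_gb < 27 and cpu >= 20 → false
mem_gb < 33 and cpu <= 28 → false
mem_gb < 42 or queue = 'short' → true → -64

-64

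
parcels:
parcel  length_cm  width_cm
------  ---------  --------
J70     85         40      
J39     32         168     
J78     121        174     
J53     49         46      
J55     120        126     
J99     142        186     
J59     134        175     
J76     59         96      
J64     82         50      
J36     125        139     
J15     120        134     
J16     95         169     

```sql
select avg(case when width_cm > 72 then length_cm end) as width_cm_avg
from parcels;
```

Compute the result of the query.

105.3333333333

parcel=J70: ✗
parcel=J39: ✓ → 32
parcel=J78: ✓ → 121
parcel=J53: ✗
parcel=J55: ✓ → 120
parcel=J99: ✓ → 142
parcel=J59: ✓ → 134
parcel=J76: ✓ → 59
parcel=J64: ✗
parcel=J36: ✓ → 125
parcel=J15: ✓ → 120
parcel=J16: ✓ → 95
width_cm_avg = (32 + 121 + 120 + 142 + 134 + 59 + 125 + 120 + 95) / 9 = 105.3333333333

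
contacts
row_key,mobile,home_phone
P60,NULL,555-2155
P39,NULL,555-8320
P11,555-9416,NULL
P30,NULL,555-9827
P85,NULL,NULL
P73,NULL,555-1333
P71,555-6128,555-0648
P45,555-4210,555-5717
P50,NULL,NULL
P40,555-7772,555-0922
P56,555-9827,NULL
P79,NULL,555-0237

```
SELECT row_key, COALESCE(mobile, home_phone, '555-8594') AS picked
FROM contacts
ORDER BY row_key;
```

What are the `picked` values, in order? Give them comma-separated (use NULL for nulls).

row_key=P11: mobile=555-9416 → 555-9416
row_key=P30: mobile=NULL, home_phone=555-9827 → 555-9827
row_key=P39: mobile=NULL, home_phone=555-8320 → 555-8320
row_key=P40: mobile=555-7772 → 555-7772
row_key=P45: mobile=555-4210 → 555-4210
row_key=P50: mobile=NULL, home_phone=NULL, → literal 555-8594 → 555-8594
row_key=P56: mobile=555-9827 → 555-9827
row_key=P60: mobile=NULL, home_phone=555-2155 → 555-2155
row_key=P71: mobile=555-6128 → 555-6128
row_key=P73: mobile=NULL, home_phone=555-1333 → 555-1333
row_key=P79: mobile=NULL, home_phone=555-0237 → 555-0237
row_key=P85: mobile=NULL, home_phone=NULL, → literal 555-8594 → 555-8594

555-9416, 555-9827, 555-8320, 555-7772, 555-4210, 555-8594, 555-9827, 555-2155, 555-6128, 555-1333, 555-0237, 555-8594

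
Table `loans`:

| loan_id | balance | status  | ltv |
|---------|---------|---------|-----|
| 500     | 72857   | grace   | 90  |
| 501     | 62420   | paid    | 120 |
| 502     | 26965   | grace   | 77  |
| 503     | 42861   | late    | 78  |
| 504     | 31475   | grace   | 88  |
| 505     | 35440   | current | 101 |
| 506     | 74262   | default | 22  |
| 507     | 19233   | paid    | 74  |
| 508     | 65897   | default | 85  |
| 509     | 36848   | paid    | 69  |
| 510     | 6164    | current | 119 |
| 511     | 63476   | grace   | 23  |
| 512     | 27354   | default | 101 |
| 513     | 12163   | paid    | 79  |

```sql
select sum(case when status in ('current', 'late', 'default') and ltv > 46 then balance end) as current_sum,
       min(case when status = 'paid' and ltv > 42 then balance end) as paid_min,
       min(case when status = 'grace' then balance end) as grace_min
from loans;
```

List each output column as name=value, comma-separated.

[current_sum: status in ('current', 'late', 'default') and ltv > 46]
loan_id=500: ✗
loan_id=501: ✗
loan_id=502: ✗
loan_id=503: ✓ → 42861
loan_id=504: ✗
loan_id=505: ✓ → 35440
loan_id=506: ✗
loan_id=507: ✗
loan_id=508: ✓ → 65897
loan_id=509: ✗
loan_id=510: ✓ → 6164
loan_id=511: ✗
loan_id=512: ✓ → 27354
loan_id=513: ✗
current_sum = 42861 + 35440 + 65897 + 6164 + 27354 = 177716
—
[paid_min: status = 'paid' and ltv > 42]
loan_id=500: ✗
loan_id=501: ✓ → 62420
loan_id=502: ✗
loan_id=503: ✗
loan_id=504: ✗
loan_id=505: ✗
loan_id=506: ✗
loan_id=507: ✓ → 19233
loan_id=508: ✗
loan_id=509: ✓ → 36848
loan_id=510: ✗
loan_id=511: ✗
loan_id=512: ✗
loan_id=513: ✓ → 12163
paid_min = MIN(62420, 19233, 36848, 12163) = 12163
—
[grace_min: status = 'grace']
loan_id=500: ✓ → 72857
loan_id=501: ✗
loan_id=502: ✓ → 26965
loan_id=503: ✗
loan_id=504: ✓ → 31475
loan_id=505: ✗
loan_id=506: ✗
loan_id=507: ✗
loan_id=508: ✗
loan_id=509: ✗
loan_id=510: ✗
loan_id=511: ✓ → 63476
loan_id=512: ✗
loan_id=513: ✗
grace_min = MIN(72857, 26965, 31475, 63476) = 26965

current_sum=177716, paid_min=12163, grace_min=26965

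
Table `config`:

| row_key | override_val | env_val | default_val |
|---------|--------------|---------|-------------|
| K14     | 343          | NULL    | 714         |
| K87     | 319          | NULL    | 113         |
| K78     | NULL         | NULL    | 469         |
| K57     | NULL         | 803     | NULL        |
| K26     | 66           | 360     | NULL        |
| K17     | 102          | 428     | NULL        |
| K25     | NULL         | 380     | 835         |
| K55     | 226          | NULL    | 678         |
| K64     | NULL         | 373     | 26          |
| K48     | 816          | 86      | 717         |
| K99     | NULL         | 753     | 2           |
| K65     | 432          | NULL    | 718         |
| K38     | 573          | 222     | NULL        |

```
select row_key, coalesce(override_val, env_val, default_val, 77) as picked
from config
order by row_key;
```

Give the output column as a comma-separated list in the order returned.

row_key=K14: override_val=343 → 343
row_key=K17: override_val=102 → 102
row_key=K25: override_val=NULL, env_val=380 → 380
row_key=K26: override_val=66 → 66
row_key=K38: override_val=573 → 573
row_key=K48: override_val=816 → 816
row_key=K55: override_val=226 → 226
row_key=K57: override_val=NULL, env_val=803 → 803
row_key=K64: override_val=NULL, env_val=373 → 373
row_key=K65: override_val=432 → 432
row_key=K78: override_val=NULL, env_val=NULL, default_val=469 → 469
row_key=K87: override_val=319 → 319
row_key=K99: override_val=NULL, env_val=753 → 753

343, 102, 380, 66, 573, 816, 226, 803, 373, 432, 469, 319, 753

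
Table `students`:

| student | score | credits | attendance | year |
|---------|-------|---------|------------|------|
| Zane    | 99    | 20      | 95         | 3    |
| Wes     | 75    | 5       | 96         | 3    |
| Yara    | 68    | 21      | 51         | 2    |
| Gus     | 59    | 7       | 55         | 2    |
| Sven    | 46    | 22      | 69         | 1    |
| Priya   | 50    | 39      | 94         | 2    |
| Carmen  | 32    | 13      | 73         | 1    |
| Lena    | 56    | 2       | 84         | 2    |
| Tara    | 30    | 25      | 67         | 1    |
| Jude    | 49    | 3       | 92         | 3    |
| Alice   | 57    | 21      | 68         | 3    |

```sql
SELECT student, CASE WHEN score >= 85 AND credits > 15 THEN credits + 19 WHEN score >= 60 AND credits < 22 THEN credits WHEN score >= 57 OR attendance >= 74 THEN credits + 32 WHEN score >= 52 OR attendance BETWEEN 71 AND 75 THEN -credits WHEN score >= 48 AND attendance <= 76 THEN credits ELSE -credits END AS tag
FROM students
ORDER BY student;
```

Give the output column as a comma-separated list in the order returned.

53, -13, 39, 35, 34, 71, -22, -25, 5, 21, 39

student=Alice: score >= 57 OR attendance >= 74 → 53
student=Carmen: score >= 52 OR attendance BETWEEN 71 AND 75 → -13
student=Gus: score >= 57 OR attendance >= 74 → 39
student=Jude: score >= 57 OR attendance >= 74 → 35
student=Lena: score >= 57 OR attendance >= 74 → 34
student=Priya: score >= 57 OR attendance >= 74 → 71
student=Sven: ELSE → -22
student=Tara: ELSE → -25
student=Wes: score >= 60 AND credits < 22 → 5
student=Yara: score >= 60 AND credits < 22 → 21
student=Zane: score >= 85 AND credits > 15 → 39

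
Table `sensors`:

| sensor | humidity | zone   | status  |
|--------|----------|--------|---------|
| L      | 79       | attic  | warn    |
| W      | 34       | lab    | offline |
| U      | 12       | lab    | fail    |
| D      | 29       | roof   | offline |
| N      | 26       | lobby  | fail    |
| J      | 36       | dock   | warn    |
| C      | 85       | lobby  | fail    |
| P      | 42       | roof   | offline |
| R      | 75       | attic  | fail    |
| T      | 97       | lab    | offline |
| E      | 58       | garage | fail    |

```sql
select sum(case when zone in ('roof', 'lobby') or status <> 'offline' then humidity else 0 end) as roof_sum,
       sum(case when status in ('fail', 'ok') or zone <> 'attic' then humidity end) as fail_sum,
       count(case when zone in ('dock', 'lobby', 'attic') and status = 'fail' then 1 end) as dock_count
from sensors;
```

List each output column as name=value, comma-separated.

[roof_sum: zone in ('roof', 'lobby') or status <> 'offline']
sensor=L: ✓ → 79
sensor=W: ✗
sensor=U: ✓ → 12
sensor=D: ✓ → 29
sensor=N: ✓ → 26
sensor=J: ✓ → 36
sensor=C: ✓ → 85
sensor=P: ✓ → 42
sensor=R: ✓ → 75
sensor=T: ✗
sensor=E: ✓ → 58
roof_sum = 79 + 12 + 29 + 26 + 36 + 85 + 42 + 75 + 58 = 442
—
[fail_sum: status in ('fail', 'ok') or zone <> 'attic']
sensor=L: ✗
sensor=W: ✓ → 34
sensor=U: ✓ → 12
sensor=D: ✓ → 29
sensor=N: ✓ → 26
sensor=J: ✓ → 36
sensor=C: ✓ → 85
sensor=P: ✓ → 42
sensor=R: ✓ → 75
sensor=T: ✓ → 97
sensor=E: ✓ → 58
fail_sum = 34 + 12 + 29 + 26 + 36 + 85 + 42 + 75 + 97 + 58 = 494
—
[dock_count: zone in ('dock', 'lobby', 'attic') and status = 'fail']
sensor=L: ✗
sensor=W: ✗
sensor=U: ✗
sensor=D: ✗
sensor=N: ✓ → 1
sensor=J: ✗
sensor=C: ✓ → 1
sensor=P: ✗
sensor=R: ✓ → 1
sensor=T: ✗
sensor=E: ✗
dock_count = COUNT(1, 1, 1) = 3

roof_sum=442, fail_sum=494, dock_count=3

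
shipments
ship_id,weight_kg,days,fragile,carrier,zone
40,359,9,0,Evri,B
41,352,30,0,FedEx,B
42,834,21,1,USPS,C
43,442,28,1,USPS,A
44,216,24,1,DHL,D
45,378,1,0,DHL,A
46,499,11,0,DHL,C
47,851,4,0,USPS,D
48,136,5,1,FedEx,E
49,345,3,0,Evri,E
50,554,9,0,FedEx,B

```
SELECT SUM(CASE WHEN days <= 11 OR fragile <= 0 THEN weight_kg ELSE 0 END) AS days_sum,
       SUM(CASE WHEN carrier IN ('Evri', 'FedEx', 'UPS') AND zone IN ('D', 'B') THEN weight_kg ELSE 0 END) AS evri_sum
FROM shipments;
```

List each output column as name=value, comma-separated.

[days_sum: days <= 11 OR fragile <= 0]
ship_id=40: ✓ → 359
ship_id=41: ✓ → 352
ship_id=42: ✗
ship_id=43: ✗
ship_id=44: ✗
ship_id=45: ✓ → 378
ship_id=46: ✓ → 499
ship_id=47: ✓ → 851
ship_id=48: ✓ → 136
ship_id=49: ✓ → 345
ship_id=50: ✓ → 554
days_sum = 359 + 352 + 378 + 499 + 851 + 136 + 345 + 554 = 3474
—
[evri_sum: carrier IN ('Evri', 'FedEx', 'UPS') AND zone IN ('D', 'B')]
ship_id=40: ✓ → 359
ship_id=41: ✓ → 352
ship_id=42: ✗
ship_id=43: ✗
ship_id=44: ✗
ship_id=45: ✗
ship_id=46: ✗
ship_id=47: ✗
ship_id=48: ✗
ship_id=49: ✗
ship_id=50: ✓ → 554
evri_sum = 359 + 352 + 554 = 1265

days_sum=3474, evri_sum=1265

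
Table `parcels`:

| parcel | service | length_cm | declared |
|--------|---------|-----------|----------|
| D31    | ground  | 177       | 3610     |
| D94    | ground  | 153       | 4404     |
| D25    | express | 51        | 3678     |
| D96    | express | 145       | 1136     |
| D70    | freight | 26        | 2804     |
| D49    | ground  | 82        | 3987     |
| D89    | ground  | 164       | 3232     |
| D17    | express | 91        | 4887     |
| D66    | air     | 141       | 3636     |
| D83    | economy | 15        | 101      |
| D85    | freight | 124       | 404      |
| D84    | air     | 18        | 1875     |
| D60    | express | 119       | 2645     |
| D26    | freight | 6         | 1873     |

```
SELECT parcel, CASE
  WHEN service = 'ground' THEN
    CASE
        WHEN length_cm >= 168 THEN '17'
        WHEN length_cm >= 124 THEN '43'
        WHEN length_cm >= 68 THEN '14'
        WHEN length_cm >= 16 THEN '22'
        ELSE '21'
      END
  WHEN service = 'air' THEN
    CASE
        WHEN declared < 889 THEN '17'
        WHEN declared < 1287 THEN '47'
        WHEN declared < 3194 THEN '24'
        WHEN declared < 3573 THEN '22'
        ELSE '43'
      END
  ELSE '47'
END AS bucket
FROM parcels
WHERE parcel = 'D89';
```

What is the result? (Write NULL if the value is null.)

parcel = D89: service=ground, length_cm=164, declared=3232.
service='ground' → inner[length_cm >= 124] → 43

43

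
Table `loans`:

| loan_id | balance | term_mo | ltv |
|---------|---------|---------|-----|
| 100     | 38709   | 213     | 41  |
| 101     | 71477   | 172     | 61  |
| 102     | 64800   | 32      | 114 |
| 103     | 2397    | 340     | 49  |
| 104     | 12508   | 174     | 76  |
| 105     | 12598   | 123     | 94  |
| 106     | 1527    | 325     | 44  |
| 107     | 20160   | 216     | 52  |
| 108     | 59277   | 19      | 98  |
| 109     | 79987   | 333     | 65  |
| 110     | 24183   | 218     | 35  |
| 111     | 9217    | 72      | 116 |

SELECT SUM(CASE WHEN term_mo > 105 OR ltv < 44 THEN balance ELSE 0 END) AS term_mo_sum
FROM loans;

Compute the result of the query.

loan_id=100: ✓ → 38709
loan_id=101: ✓ → 71477
loan_id=102: ✗
loan_id=103: ✓ → 2397
loan_id=104: ✓ → 12508
loan_id=105: ✓ → 12598
loan_id=106: ✓ → 1527
loan_id=107: ✓ → 20160
loan_id=108: ✗
loan_id=109: ✓ → 79987
loan_id=110: ✓ → 24183
loan_id=111: ✗
term_mo_sum = 38709 + 71477 + 2397 + 12508 + 12598 + 1527 + 20160 + 79987 + 24183 = 263546

263546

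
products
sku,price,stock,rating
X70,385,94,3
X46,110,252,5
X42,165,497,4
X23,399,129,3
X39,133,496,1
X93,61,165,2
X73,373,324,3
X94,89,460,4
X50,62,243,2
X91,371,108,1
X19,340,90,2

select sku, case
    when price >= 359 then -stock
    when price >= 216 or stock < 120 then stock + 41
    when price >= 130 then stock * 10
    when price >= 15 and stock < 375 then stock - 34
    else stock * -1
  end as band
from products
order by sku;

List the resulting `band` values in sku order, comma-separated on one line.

sku=X19: price >= 216 or stock < 120 → 131
sku=X23: price >= 359 → -129
sku=X39: price >= 130 → 4960
sku=X42: price >= 130 → 4970
sku=X46: price >= 15 and stock < 375 → 218
sku=X50: price >= 15 and stock < 375 → 209
sku=X70: price >= 359 → -94
sku=X73: price >= 359 → -324
sku=X91: price >= 359 → -108
sku=X93: price >= 15 and stock < 375 → 131
sku=X94: ELSE → -460

131, -129, 4960, 4970, 218, 209, -94, -324, -108, 131, -460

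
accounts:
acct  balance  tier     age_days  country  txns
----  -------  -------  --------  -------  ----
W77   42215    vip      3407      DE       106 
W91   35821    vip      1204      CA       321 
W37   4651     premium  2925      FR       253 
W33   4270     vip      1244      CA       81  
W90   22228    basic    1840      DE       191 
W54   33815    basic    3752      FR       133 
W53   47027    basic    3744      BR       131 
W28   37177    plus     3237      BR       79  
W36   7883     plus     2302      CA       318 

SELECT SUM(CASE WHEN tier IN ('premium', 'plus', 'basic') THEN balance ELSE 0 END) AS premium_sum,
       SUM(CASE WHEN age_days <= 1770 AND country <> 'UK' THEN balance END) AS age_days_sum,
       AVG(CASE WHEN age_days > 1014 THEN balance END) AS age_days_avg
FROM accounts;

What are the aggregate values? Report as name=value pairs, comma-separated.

premium_sum=152781, age_days_sum=40091, age_days_avg=26120.7777777778

[premium_sum: tier IN ('premium', 'plus', 'basic')]
acct=W77: ✗
acct=W91: ✗
acct=W37: ✓ → 4651
acct=W33: ✗
acct=W90: ✓ → 22228
acct=W54: ✓ → 33815
acct=W53: ✓ → 47027
acct=W28: ✓ → 37177
acct=W36: ✓ → 7883
premium_sum = 4651 + 22228 + 33815 + 47027 + 37177 + 7883 = 152781
—
[age_days_sum: age_days <= 1770 AND country <> 'UK']
acct=W77: ✗
acct=W91: ✓ → 35821
acct=W37: ✗
acct=W33: ✓ → 4270
acct=W90: ✗
acct=W54: ✗
acct=W53: ✗
acct=W28: ✗
acct=W36: ✗
age_days_sum = 35821 + 4270 = 40091
—
[age_days_avg: age_days > 1014]
acct=W77: ✓ → 42215
acct=W91: ✓ → 35821
acct=W37: ✓ → 4651
acct=W33: ✓ → 4270
acct=W90: ✓ → 22228
acct=W54: ✓ → 33815
acct=W53: ✓ → 47027
acct=W28: ✓ → 37177
acct=W36: ✓ → 7883
age_days_avg = (42215 + 35821 + 4651 + 4270 + 22228 + 33815 + 47027 + 37177 + 7883) / 9 = 26120.7777777778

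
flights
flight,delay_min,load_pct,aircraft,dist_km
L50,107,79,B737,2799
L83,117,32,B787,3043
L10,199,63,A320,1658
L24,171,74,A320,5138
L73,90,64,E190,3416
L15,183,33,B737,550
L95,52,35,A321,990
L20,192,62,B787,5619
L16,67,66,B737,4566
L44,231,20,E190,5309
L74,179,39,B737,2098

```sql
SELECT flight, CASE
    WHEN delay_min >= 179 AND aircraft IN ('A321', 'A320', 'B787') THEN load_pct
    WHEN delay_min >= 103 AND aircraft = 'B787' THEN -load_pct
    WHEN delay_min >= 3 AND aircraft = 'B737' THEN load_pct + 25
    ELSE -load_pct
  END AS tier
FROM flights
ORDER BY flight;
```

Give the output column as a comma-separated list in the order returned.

flight=L10: delay_min >= 179 AND aircraft IN ('A321', 'A320', 'B787') → 63
flight=L15: delay_min >= 3 AND aircraft = 'B737' → 58
flight=L16: delay_min >= 3 AND aircraft = 'B737' → 91
flight=L20: delay_min >= 179 AND aircraft IN ('A321', 'A320', 'B787') → 62
flight=L24: ELSE → -74
flight=L44: ELSE → -20
flight=L50: delay_min >= 3 AND aircraft = 'B737' → 104
flight=L73: ELSE → -64
flight=L74: delay_min >= 3 AND aircraft = 'B737' → 64
flight=L83: delay_min >= 103 AND aircraft = 'B787' → -32
flight=L95: ELSE → -35

63, 58, 91, 62, -74, -20, 104, -64, 64, -32, -35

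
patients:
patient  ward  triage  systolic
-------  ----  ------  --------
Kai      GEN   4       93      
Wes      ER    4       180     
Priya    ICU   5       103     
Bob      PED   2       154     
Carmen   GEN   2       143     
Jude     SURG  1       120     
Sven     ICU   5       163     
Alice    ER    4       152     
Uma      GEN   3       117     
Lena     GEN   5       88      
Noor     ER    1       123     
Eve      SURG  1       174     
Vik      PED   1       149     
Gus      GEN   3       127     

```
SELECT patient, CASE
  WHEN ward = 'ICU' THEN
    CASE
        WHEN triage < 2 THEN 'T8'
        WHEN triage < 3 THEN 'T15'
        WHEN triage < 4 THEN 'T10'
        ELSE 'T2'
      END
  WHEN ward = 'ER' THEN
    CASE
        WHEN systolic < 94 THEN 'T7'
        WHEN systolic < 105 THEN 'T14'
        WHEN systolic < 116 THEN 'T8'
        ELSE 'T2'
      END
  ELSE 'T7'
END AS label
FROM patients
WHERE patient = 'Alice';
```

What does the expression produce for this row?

T2

patient = Alice: ward=ER, triage=4, systolic=152.
ward='ER' → inner[ELSE] → T2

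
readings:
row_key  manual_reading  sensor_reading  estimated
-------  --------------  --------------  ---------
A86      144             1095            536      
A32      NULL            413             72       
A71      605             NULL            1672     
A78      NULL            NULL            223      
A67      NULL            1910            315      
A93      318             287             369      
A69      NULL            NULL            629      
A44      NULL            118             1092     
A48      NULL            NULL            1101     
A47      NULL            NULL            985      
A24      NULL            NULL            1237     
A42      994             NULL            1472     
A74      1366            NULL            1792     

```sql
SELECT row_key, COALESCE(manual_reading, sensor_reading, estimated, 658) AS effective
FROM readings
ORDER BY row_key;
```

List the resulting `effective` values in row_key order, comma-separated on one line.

1237, 413, 994, 118, 985, 1101, 1910, 629, 605, 1366, 223, 144, 318

row_key=A24: manual_reading=NULL, sensor_reading=NULL, estimated=1237 → 1237
row_key=A32: manual_reading=NULL, sensor_reading=413 → 413
row_key=A42: manual_reading=994 → 994
row_key=A44: manual_reading=NULL, sensor_reading=118 → 118
row_key=A47: manual_reading=NULL, sensor_reading=NULL, estimated=985 → 985
row_key=A48: manual_reading=NULL, sensor_reading=NULL, estimated=1101 → 1101
row_key=A67: manual_reading=NULL, sensor_reading=1910 → 1910
row_key=A69: manual_reading=NULL, sensor_reading=NULL, estimated=629 → 629
row_key=A71: manual_reading=605 → 605
row_key=A74: manual_reading=1366 → 1366
row_key=A78: manual_reading=NULL, sensor_reading=NULL, estimated=223 → 223
row_key=A86: manual_reading=144 → 144
row_key=A93: manual_reading=318 → 318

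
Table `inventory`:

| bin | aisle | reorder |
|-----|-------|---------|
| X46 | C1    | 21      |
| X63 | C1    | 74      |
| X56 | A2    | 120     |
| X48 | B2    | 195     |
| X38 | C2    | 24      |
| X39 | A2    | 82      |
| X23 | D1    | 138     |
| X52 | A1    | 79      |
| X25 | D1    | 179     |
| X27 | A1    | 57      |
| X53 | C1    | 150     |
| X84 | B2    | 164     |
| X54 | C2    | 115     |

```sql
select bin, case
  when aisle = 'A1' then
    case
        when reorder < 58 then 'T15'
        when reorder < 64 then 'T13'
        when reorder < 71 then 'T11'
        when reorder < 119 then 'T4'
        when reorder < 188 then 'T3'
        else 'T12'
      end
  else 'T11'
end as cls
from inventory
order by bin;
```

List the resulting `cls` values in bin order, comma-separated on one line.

T11, T11, T15, T11, T11, T11, T11, T4, T11, T11, T11, T11, T11

bin=X23: aisle='D1' → outer ELSE → T11
bin=X25: aisle='D1' → outer ELSE → T11
bin=X27: aisle='A1' → inner[reorder < 58] → T15
bin=X38: aisle='C2' → outer ELSE → T11
bin=X39: aisle='A2' → outer ELSE → T11
bin=X46: aisle='C1' → outer ELSE → T11
bin=X48: aisle='B2' → outer ELSE → T11
bin=X52: aisle='A1' → inner[reorder < 119] → T4
bin=X53: aisle='C1' → outer ELSE → T11
bin=X54: aisle='C2' → outer ELSE → T11
bin=X56: aisle='A2' → outer ELSE → T11
bin=X63: aisle='C1' → outer ELSE → T11
bin=X84: aisle='B2' → outer ELSE → T11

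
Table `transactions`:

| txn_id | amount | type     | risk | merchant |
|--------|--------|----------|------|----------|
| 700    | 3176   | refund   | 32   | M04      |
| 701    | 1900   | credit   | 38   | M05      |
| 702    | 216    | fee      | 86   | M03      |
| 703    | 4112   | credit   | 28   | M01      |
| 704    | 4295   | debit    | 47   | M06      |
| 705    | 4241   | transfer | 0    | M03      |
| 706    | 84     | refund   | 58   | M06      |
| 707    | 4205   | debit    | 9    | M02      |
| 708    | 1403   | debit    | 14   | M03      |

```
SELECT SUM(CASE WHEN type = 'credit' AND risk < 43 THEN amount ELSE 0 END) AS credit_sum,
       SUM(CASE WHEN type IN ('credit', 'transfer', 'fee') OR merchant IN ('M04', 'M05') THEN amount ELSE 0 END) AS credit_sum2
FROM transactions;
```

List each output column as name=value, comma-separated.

credit_sum=6012, credit_sum2=13645

[credit_sum: type = 'credit' AND risk < 43]
txn_id=700: ✗
txn_id=701: ✓ → 1900
txn_id=702: ✗
txn_id=703: ✓ → 4112
txn_id=704: ✗
txn_id=705: ✗
txn_id=706: ✗
txn_id=707: ✗
txn_id=708: ✗
credit_sum = 1900 + 4112 = 6012
—
[credit_sum2: type IN ('credit', 'transfer', 'fee') OR merchant IN ('M04', 'M05')]
txn_id=700: ✓ → 3176
txn_id=701: ✓ → 1900
txn_id=702: ✓ → 216
txn_id=703: ✓ → 4112
txn_id=704: ✗
txn_id=705: ✓ → 4241
txn_id=706: ✗
txn_id=707: ✗
txn_id=708: ✗
credit_sum2 = 3176 + 1900 + 216 + 4112 + 4241 = 13645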